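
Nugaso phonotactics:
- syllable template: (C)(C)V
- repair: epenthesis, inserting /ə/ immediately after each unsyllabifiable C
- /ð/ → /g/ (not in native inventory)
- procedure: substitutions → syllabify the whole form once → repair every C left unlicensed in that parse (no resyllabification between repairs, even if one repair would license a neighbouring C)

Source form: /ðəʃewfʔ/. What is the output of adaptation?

Substitution: /ð/ → /g/, giving /gəʃewfʔ/.
Under (C)(C)V, the unsyllabifiable consonants are /w/, /f/, /ʔ/ (no codas are permitted; onsets may contain at most 2 consonants).
Each unlicensed consonant becomes the onset of a new syllable: /w/ → /wə/, /f/ → /fə/, /ʔ/ → /ʔə/.

gəʃewəfəʔə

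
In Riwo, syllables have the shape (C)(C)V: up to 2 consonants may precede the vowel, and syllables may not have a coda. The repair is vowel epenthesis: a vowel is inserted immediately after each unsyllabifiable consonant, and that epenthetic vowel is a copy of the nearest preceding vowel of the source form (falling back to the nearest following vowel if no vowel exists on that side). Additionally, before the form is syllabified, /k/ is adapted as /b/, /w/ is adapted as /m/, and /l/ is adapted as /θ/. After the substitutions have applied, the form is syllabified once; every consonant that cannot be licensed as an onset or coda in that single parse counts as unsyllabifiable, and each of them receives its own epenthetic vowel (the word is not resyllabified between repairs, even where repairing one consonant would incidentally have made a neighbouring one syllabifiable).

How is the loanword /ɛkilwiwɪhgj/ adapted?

ɛbiθmimɪhɪgɪjɪ

Substitution: /k/ → /b/, /l/ → /θ/, /w/ → /m/, giving /ɛbiθmimɪhgj/.
Syllabifying with onset maximization leaves /h/, /g/, /j/ stranded (no codas are permitted; onsets may contain at most 2 consonants).
Inserting the epenthetic vowel yields /h/ → /hɪ/, /g/ → /gɪ/, /j/ → /jɪ/.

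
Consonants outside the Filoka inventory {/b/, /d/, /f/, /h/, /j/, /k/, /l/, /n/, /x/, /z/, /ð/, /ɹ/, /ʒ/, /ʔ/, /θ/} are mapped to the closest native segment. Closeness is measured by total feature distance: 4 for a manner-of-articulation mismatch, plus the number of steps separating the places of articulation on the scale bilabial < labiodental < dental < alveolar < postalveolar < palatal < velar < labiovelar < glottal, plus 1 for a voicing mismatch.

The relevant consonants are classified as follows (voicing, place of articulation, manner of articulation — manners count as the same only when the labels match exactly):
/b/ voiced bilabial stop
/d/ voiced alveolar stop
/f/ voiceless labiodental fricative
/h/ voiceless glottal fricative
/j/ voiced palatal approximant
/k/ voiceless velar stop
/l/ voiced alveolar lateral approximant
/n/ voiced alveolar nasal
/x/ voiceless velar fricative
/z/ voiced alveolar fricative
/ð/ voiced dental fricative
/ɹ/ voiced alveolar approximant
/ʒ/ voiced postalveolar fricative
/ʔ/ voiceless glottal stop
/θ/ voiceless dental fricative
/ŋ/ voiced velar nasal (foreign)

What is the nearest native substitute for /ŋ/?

/n/ is closest: same manner (nasal), place distance 3 (velar→alveolar), same voicing; total 3. Next closest is /j/ at distance 5.

n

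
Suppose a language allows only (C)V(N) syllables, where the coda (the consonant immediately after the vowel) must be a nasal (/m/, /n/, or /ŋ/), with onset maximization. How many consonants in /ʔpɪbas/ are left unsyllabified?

Under (C)V(N), the unsyllabifiable consonants are /ʔ/, /s/ (only a nasal (/m/, /n/, or /ŋ/) is licensed in coda position; onsets are limited to one consonant).

2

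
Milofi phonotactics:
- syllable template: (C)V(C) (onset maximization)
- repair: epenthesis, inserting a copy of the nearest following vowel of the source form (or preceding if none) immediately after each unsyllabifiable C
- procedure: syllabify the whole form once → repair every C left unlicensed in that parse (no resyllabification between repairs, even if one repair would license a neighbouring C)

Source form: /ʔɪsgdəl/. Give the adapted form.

Syllabifying with onset maximization leaves /g/ stranded (at most one coda consonant is licensed; onsets are limited to one consonant).
Inserting the epenthetic vowel yields /g/ → /gə/.

ʔɪsgədəl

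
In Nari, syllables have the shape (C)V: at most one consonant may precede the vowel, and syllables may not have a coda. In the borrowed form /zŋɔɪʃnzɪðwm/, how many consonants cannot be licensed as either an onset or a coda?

6

Under (C)V, the unsyllabifiable consonants are /z/, /ʃ/, /n/, /ð/, /w/, /m/ (no codas are permitted; onsets are limited to one consonant).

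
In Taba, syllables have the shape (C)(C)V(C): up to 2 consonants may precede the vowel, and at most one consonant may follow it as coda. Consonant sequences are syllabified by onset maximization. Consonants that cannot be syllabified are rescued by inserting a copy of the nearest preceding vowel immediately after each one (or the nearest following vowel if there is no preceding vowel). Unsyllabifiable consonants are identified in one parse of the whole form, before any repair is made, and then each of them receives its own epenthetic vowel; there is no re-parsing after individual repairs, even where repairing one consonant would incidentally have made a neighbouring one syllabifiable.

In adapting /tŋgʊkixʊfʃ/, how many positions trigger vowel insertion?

2

The unsyllabifiable consonants are /t/, /ʃ/; each receives one epenthetic vowel.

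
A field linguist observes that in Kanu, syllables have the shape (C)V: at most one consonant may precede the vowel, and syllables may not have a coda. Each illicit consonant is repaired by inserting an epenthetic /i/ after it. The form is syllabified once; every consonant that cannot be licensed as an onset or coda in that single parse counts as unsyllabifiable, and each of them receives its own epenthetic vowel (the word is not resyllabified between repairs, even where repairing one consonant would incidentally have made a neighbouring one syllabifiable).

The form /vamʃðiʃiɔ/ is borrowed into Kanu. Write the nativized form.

vamiʃiðiʃiɔ

Under (C)V, the unsyllabifiable consonants are /m/, /ʃ/ (no codas are permitted; onsets are limited to one consonant).
Each unlicensed consonant becomes the onset of a new syllable: /m/ → /mi/, /ʃ/ → /ʃi/.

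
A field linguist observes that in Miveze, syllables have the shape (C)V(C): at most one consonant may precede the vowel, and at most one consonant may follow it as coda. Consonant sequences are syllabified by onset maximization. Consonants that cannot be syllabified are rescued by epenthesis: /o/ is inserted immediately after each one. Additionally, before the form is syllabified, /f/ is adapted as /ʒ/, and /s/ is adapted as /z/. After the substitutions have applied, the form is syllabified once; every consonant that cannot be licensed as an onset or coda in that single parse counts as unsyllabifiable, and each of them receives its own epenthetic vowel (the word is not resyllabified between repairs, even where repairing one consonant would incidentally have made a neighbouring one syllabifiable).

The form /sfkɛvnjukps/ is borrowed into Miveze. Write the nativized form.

zoʒokɛvnojukpozo

Substitution: /s/ → /z/, /f/ → /ʒ/, giving /zʒkɛvnjukpz/.
Syllabifying with onset maximization leaves /z/, /ʒ/, /n/, /p/, /z/ stranded (at most one coda consonant is licensed; onsets are limited to one consonant).
Each unlicensed consonant becomes the onset of a new syllable: /z/ → /zo/, /ʒ/ → /ʒo/, /n/ → /no/, /p/ → /po/, /z/ → /zo/.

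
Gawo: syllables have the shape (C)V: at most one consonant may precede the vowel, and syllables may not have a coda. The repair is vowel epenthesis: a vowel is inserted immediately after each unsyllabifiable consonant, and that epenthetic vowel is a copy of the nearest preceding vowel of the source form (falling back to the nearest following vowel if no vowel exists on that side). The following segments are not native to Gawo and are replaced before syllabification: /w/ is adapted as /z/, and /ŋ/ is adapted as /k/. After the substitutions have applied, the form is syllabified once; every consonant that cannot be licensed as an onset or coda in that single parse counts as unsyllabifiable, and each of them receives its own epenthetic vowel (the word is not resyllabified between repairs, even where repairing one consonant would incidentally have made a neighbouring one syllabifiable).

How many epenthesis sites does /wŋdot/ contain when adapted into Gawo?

3

After substitution the input is /zkdot/.
The unsyllabifiable consonants are /z/, /k/, /t/; each receives one epenthetic vowel.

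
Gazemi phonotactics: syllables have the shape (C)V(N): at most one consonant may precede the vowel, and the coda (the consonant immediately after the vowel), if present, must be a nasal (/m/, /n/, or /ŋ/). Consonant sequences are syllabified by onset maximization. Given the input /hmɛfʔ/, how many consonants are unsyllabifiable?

3

Under (C)V(N), the unsyllabifiable consonants are /h/, /f/, /ʔ/ (only a nasal (/m/, /n/, or /ŋ/) is licensed in coda position; onsets are limited to one consonant).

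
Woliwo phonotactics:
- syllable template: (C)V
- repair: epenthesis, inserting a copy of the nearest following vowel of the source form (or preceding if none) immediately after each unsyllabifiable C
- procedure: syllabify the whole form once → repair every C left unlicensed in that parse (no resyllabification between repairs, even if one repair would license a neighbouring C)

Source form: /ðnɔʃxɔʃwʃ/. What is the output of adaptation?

ðɔnɔʃɔxɔʃɔwɔʃɔ

The consonants /ð/, /ʃ/, /ʃ/, /w/, /ʃ/ cannot be parsed into a legal (C)V syllable (no codas are permitted; onsets are limited to one consonant).
Inserting the epenthetic vowel yields /ð/ → /ðɔ/, /ʃ/ → /ʃɔ/, /ʃ/ → /ʃɔ/, /w/ → /wɔ/, /ʃ/ → /ʃɔ/.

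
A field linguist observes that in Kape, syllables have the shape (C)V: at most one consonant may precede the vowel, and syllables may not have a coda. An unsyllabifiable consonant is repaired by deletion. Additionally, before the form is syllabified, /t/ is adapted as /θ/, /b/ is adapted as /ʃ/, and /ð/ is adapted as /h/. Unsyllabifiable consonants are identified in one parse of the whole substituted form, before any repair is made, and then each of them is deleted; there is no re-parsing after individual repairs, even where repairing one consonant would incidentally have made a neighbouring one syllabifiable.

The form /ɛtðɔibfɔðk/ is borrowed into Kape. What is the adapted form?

Substitution: /t/ → /θ/, /ð/ → /h/, /b/ → /ʃ/, giving /ɛθhɔiʃfɔhk/.
Under (C)V, the unsyllabifiable consonants are /θ/, /ʃ/, /h/, /k/ (no codas are permitted; onsets are limited to one consonant).
Deletion applies to /θ/, /ʃ/, /h/, /k/.

ɛhɔifɔ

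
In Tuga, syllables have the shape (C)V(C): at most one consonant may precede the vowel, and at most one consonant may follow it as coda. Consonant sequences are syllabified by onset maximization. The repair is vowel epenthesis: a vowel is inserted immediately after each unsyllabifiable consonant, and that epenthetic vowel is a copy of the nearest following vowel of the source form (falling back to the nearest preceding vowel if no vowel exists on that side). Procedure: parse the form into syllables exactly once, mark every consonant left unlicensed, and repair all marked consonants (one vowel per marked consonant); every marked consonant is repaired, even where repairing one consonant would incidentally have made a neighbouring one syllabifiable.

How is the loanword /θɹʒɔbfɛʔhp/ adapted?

Syllabifying with onset maximization leaves /θ/, /ɹ/, /h/, /p/ stranded (at most one coda consonant is licensed; onsets are limited to one consonant).
Inserting the epenthetic vowel yields /θ/ → /θɔ/, /ɹ/ → /ɹɔ/, /h/ → /hɛ/, /p/ → /pɛ/.

θɔɹɔʒɔbfɛʔhɛpɛ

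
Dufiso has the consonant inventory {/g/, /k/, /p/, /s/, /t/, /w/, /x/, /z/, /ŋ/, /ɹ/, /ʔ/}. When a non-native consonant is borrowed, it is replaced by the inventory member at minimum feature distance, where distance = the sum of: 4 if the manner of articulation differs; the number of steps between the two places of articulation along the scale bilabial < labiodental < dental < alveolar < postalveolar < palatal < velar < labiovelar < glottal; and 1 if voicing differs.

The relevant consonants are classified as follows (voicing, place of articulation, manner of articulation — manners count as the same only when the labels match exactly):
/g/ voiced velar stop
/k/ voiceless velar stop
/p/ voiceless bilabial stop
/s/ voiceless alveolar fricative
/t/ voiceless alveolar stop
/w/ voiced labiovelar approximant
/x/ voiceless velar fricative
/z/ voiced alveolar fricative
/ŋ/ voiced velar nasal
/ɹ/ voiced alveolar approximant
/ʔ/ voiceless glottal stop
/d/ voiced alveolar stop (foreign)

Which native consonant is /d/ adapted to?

t

/t/ is closest: same manner (stop), place distance 0 (alveolar→alveolar), voicing differs (+1); total 1. Next closest is /g/ at distance 3.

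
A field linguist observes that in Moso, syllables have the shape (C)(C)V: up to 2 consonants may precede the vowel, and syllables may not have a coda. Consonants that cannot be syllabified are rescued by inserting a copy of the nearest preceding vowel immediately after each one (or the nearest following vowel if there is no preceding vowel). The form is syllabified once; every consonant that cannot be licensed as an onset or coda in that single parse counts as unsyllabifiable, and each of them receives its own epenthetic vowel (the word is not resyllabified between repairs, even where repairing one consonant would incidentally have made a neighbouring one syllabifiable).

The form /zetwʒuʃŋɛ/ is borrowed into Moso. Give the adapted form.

The consonants /t/ cannot be parsed into a legal (C)(C)V syllable (no codas are permitted; onsets may contain at most 2 consonants).
Inserting the epenthetic vowel yields /t/ → /te/.

zetewʒuʃŋɛ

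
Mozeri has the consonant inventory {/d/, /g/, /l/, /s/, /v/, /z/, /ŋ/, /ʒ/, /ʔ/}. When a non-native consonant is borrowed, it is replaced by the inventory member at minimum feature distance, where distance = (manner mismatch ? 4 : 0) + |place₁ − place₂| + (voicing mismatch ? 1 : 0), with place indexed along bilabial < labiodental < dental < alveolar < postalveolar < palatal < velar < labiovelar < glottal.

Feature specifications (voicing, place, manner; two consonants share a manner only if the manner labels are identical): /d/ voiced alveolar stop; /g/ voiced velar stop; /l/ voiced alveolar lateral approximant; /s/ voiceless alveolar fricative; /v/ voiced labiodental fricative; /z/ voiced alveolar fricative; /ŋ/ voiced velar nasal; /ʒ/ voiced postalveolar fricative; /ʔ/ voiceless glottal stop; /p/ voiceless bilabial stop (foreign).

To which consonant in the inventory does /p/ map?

d

/d/ is closest: same manner (stop), place distance 3 (bilabial→alveolar), voicing differs (+1); total 4. Next closest is /v/ at distance 6.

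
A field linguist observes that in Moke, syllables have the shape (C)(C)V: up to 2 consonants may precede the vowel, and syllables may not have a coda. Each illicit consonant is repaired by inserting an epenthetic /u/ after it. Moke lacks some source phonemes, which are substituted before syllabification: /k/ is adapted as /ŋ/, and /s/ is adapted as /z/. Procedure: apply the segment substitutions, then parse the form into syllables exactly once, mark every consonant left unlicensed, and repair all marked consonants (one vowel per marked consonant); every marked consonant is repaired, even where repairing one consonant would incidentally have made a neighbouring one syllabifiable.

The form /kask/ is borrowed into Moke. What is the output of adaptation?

ŋazuŋu

Substitution: /k/ → /ŋ/, /s/ → /z/, giving /ŋazŋ/.
The consonants /z/, /ŋ/ cannot be parsed into a legal (C)(C)V syllable (no codas are permitted; onsets may contain at most 2 consonants).
Each unlicensed consonant becomes the onset of a new syllable: /z/ → /zu/, /ŋ/ → /ŋu/.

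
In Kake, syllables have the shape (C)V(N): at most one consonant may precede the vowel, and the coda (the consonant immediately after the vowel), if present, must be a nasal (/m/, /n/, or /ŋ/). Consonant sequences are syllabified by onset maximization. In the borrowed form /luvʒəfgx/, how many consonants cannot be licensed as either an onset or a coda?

Under (C)V(N), the unsyllabifiable consonants are /v/, /f/, /g/, /x/ (only a nasal (/m/, /n/, or /ŋ/) is licensed in coda position; onsets are limited to one consonant).

4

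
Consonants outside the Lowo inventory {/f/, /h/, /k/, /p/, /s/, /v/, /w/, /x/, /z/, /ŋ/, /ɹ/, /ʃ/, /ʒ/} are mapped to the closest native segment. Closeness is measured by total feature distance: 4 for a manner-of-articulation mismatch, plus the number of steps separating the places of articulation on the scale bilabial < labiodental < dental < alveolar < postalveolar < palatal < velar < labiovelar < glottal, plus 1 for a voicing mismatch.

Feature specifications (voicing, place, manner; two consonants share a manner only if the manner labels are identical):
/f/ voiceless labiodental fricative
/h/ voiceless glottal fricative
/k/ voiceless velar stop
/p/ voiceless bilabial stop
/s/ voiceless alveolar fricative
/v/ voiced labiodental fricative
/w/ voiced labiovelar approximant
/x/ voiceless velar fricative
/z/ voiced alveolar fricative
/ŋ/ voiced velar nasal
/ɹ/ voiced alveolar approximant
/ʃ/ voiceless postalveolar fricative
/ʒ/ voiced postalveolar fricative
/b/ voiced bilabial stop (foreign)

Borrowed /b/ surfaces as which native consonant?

/p/ is closest: same manner (stop), place distance 0 (bilabial→bilabial), voicing differs (+1); total 1. Next closest is /v/ at distance 5.

p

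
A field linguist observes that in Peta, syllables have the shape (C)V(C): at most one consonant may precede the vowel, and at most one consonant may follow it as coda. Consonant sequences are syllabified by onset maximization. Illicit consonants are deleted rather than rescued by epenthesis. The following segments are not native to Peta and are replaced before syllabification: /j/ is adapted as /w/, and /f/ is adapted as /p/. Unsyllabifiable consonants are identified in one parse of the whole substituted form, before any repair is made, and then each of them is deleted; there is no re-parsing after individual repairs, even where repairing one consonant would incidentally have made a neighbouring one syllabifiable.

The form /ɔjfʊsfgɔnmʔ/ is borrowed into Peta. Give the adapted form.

Substitution: /j/ → /w/, /f/ → /p/, giving /ɔwpʊspgɔnmʔ/.
Under (C)V(C), the unsyllabifiable consonants are /p/, /m/, /ʔ/ (at most one coda consonant is licensed; onsets are limited to one consonant).
Deletion applies to /p/, /m/, /ʔ/.

ɔwpʊsgɔn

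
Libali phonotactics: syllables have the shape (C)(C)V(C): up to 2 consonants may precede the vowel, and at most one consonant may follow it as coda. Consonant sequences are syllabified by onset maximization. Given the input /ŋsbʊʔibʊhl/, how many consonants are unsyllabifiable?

Under (C)(C)V(C), the unsyllabifiable consonants are /ŋ/, /l/ (at most one coda consonant is licensed; onsets may contain at most 2 consonants).

2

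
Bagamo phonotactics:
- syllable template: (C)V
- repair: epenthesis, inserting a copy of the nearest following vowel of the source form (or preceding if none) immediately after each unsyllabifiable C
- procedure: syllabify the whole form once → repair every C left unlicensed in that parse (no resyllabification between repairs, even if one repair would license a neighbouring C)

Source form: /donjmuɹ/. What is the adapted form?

Under (C)V, the unsyllabifiable consonants are /n/, /j/, /ɹ/ (no codas are permitted; onsets are limited to one consonant).
Each unlicensed consonant becomes the onset of a new syllable: /n/ → /nu/, /j/ → /ju/, /ɹ/ → /ɹu/.

donujumuɹu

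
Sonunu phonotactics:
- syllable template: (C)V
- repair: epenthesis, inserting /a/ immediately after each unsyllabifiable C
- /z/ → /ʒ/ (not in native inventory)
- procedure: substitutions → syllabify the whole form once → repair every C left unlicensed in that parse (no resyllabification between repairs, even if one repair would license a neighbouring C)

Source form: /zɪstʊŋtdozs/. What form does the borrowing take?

ʒɪsatʊŋatadoʒasa

Substitution: /z/ → /ʒ/, giving /ʒɪstʊŋtdoʒs/.
The consonants /s/, /ŋ/, /t/, /ʒ/, /s/ cannot be parsed into a legal (C)V syllable (no codas are permitted; onsets are limited to one consonant).
Inserting the epenthetic vowel yields /s/ → /sa/, /ŋ/ → /ŋa/, /t/ → /ta/, /ʒ/ → /ʒa/, /s/ → /sa/.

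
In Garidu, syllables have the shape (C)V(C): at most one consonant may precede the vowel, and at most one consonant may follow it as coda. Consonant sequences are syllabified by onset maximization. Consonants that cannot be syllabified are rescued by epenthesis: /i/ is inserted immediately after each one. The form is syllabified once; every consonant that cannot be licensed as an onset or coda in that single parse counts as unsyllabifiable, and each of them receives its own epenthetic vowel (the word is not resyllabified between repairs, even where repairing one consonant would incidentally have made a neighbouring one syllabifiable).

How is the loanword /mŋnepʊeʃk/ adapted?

miŋinepʊeʃki

The consonants /m/, /ŋ/, /k/ cannot be parsed into a legal (C)V(C) syllable (at most one coda consonant is licensed; onsets are limited to one consonant).
Inserting the epenthetic vowel yields /m/ → /mi/, /ŋ/ → /ŋi/, /k/ → /ki/.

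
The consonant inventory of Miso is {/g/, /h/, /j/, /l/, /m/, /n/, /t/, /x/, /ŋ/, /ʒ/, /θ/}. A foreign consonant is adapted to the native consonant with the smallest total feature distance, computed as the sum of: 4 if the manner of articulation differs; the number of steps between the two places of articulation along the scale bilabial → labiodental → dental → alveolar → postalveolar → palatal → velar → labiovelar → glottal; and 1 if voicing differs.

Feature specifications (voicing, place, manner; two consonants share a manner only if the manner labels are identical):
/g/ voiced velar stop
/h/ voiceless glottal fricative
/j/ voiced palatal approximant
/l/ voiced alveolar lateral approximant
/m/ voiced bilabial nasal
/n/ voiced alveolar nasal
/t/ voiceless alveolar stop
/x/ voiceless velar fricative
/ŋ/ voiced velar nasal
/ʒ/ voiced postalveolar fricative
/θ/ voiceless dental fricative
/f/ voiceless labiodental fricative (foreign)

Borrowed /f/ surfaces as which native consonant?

/θ/ is closest: same manner (fricative), place distance 1 (labiodental→dental), same voicing; total 1. Next closest is /ʒ/ at distance 4.

θ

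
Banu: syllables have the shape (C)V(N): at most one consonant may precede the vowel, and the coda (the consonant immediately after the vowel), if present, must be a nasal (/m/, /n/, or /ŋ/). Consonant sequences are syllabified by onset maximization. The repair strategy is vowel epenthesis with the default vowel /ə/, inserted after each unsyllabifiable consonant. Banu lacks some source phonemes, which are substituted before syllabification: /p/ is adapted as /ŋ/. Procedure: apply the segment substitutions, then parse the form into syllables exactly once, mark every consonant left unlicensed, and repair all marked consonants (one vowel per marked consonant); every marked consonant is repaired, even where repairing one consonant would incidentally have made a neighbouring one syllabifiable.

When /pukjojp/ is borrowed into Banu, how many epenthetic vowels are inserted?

3

After substitution the input is /ŋukjojŋ/.
The unsyllabifiable consonants are /k/, /j/, /ŋ/; each receives one epenthetic vowel.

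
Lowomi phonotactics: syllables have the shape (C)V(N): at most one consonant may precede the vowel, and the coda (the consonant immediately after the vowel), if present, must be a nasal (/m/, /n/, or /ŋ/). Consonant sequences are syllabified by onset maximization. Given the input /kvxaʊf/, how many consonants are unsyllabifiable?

The consonants /k/, /v/, /f/ cannot be parsed into a legal (C)V(N) syllable (only a nasal (/m/, /n/, or /ŋ/) is licensed in coda position; onsets are limited to one consonant).

3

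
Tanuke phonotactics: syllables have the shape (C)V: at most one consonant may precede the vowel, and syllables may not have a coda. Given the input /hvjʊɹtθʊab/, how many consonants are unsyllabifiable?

5

Under (C)V, the unsyllabifiable consonants are /h/, /v/, /ɹ/, /t/, /b/ (no codas are permitted; onsets are limited to one consonant).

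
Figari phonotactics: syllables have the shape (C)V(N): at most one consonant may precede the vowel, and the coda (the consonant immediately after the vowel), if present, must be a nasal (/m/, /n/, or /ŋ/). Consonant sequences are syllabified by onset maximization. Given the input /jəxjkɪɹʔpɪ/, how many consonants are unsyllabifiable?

4

Under (C)V(N), the unsyllabifiable consonants are /x/, /j/, /ɹ/, /ʔ/ (only a nasal (/m/, /n/, or /ŋ/) is licensed in coda position; onsets are limited to one consonant).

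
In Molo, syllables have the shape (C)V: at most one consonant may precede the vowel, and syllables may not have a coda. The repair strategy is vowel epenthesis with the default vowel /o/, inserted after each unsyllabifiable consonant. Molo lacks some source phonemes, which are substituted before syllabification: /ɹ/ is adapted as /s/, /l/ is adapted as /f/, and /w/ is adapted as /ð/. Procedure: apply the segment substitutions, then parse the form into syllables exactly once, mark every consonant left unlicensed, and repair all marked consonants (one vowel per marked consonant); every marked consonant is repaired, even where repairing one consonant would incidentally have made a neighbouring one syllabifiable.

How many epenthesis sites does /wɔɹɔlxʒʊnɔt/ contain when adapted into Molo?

3

After substitution the input is /ðɔsɔfxʒʊnɔt/.
The unsyllabifiable consonants are /f/, /x/, /t/; each receives one epenthetic vowel.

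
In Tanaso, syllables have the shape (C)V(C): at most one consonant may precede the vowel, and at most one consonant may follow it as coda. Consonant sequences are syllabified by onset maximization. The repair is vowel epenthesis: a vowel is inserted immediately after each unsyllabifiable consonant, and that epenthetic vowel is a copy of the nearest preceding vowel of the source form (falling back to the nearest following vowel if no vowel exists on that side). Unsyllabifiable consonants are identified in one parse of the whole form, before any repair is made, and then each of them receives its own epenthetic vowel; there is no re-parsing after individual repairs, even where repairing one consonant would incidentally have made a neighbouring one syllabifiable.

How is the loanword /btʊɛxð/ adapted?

Syllabifying with onset maximization leaves /b/, /ð/ stranded (at most one coda consonant is licensed; onsets are limited to one consonant).
Epenthesis after each stranded consonant: /b/ → /bʊ/, /ð/ → /ðɛ/.

bʊtʊɛxðɛ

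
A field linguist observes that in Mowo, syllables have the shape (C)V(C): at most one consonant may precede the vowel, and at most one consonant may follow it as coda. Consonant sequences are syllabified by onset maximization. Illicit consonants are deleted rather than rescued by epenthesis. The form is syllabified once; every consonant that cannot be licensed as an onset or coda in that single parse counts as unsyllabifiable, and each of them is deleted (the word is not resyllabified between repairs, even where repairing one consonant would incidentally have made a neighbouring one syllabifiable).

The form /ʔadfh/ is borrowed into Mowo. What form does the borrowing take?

ʔad

Under (C)V(C), the unsyllabifiable consonants are /f/, /h/ (at most one coda consonant is licensed; onsets are limited to one consonant).
Each unlicensed consonant is deleted: /f/, /h/.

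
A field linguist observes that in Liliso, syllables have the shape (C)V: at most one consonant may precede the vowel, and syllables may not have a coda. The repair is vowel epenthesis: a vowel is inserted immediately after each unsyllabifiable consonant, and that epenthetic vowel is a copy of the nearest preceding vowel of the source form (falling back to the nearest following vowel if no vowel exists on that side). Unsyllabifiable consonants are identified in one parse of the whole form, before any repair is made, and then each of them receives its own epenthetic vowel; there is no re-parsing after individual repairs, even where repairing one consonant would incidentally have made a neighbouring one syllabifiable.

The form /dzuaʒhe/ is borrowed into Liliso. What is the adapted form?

duzuaʒahe

The consonants /d/, /ʒ/ cannot be parsed into a legal (C)V syllable (no codas are permitted; onsets are limited to one consonant).
Inserting the epenthetic vowel yields /d/ → /du/, /ʒ/ → /ʒa/.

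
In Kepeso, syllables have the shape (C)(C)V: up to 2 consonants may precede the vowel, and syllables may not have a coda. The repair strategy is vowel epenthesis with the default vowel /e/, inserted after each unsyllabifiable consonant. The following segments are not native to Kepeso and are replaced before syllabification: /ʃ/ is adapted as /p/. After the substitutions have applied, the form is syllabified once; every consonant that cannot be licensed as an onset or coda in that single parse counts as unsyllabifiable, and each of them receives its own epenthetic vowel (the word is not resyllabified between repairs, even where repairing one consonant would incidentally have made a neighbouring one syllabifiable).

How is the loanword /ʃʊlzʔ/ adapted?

pʊlezeʔe

Substitution: /ʃ/ → /p/, giving /pʊlzʔ/.
Under (C)(C)V, the unsyllabifiable consonants are /l/, /z/, /ʔ/ (no codas are permitted; onsets may contain at most 2 consonants).
Inserting the epenthetic vowel yields /l/ → /le/, /z/ → /ze/, /ʔ/ → /ʔe/.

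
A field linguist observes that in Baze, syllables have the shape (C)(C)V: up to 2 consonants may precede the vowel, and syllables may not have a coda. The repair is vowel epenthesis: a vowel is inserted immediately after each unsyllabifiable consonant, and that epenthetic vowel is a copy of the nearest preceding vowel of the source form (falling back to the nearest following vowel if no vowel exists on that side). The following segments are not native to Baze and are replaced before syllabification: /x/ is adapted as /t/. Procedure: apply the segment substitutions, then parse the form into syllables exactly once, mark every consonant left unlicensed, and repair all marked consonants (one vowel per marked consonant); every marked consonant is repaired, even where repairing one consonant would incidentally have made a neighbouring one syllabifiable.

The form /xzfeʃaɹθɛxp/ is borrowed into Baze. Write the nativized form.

Substitution: /x/ → /t/, giving /tzfeʃaɹθɛtp/.
Syllabifying with onset maximization leaves /t/, /t/, /p/ stranded (no codas are permitted; onsets may contain at most 2 consonants).
Inserting the epenthetic vowel yields /t/ → /te/, /t/ → /tɛ/, /p/ → /pɛ/.

tezfeʃaɹθɛtɛpɛ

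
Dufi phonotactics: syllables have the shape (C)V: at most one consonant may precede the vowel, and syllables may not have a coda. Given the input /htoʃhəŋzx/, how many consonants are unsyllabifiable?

5

The consonants /h/, /ʃ/, /ŋ/, /z/, /x/ cannot be parsed into a legal (C)V syllable (no codas are permitted; onsets are limited to one consonant).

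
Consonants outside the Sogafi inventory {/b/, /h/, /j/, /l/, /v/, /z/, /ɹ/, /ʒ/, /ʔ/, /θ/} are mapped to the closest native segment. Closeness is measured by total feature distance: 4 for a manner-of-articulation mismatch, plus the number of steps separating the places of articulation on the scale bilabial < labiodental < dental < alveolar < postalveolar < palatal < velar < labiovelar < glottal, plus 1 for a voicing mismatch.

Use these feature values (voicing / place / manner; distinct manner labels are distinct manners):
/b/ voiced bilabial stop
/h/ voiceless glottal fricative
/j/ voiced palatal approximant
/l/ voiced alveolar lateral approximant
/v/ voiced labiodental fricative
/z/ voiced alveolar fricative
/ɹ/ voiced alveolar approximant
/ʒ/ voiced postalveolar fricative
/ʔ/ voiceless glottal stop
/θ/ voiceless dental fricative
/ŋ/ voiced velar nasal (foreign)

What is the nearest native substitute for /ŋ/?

/j/ is closest: manner differs (nasal→approximant, +4), place distance 1 (velar→palatal), same voicing; total 5. Next closest is /ʒ/ at distance 6.

j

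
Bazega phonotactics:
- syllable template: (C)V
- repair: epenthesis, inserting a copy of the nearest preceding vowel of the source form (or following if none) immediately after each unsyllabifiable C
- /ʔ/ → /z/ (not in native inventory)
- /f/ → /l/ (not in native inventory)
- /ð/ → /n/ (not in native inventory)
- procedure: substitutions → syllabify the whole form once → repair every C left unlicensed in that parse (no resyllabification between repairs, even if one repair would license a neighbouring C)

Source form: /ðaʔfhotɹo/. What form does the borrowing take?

Substitution: /ð/ → /n/, /ʔ/ → /z/, /f/ → /l/, giving /nazlhotɹo/.
The consonants /z/, /l/, /t/ cannot be parsed into a legal (C)V syllable (no codas are permitted; onsets are limited to one consonant).
Inserting the epenthetic vowel yields /z/ → /za/, /l/ → /la/, /t/ → /to/.

nazalahotoɹo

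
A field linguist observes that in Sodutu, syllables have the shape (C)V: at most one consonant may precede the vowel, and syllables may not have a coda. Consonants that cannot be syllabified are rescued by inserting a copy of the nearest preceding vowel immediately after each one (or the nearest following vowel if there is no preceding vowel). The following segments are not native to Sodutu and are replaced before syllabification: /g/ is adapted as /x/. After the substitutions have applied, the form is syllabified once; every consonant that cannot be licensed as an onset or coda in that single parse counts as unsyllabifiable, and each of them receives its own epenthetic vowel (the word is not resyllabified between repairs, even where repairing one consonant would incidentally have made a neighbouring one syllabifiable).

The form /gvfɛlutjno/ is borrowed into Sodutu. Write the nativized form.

xɛvɛfɛlutujuno

Substitution: /g/ → /x/, giving /xvfɛlutjno/.
The consonants /x/, /v/, /t/, /j/ cannot be parsed into a legal (C)V syllable (no codas are permitted; onsets are limited to one consonant).
Each unlicensed consonant becomes the onset of a new syllable: /x/ → /xɛ/, /v/ → /vɛ/, /t/ → /tu/, /j/ → /ju/.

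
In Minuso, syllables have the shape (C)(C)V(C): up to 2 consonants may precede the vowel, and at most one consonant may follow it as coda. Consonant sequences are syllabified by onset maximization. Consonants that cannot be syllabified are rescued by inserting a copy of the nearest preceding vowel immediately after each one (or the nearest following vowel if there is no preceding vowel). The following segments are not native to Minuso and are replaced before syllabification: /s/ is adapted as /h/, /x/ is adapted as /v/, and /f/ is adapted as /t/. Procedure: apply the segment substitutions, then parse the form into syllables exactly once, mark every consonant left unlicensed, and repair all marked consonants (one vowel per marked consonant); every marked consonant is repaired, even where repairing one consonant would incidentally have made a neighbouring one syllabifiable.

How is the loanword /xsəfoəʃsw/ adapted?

vhətoəʃhəwə

Substitution: /x/ → /v/, /s/ → /h/, /f/ → /t/, giving /vhətoəʃhw/.
Syllabifying with onset maximization leaves /h/, /w/ stranded (at most one coda consonant is licensed; onsets may contain at most 2 consonants).
Each unlicensed consonant becomes the onset of a new syllable: /h/ → /hə/, /w/ → /wə/.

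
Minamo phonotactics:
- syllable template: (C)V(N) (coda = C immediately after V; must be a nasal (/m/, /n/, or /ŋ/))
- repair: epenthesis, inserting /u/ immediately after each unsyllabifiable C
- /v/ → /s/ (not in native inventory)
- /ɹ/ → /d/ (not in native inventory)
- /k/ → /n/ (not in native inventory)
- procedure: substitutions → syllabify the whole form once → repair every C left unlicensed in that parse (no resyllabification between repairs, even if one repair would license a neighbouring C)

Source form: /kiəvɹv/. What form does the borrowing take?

niəsudusu

Substitution: /k/ → /n/, /v/ → /s/, /ɹ/ → /d/, giving /niəsds/.
Under (C)V(N), the unsyllabifiable consonants are /s/, /d/, /s/ (only a nasal (/m/, /n/, or /ŋ/) is licensed in coda position; onsets are limited to one consonant).
Inserting the epenthetic vowel yields /s/ → /su/, /d/ → /du/, /s/ → /su/.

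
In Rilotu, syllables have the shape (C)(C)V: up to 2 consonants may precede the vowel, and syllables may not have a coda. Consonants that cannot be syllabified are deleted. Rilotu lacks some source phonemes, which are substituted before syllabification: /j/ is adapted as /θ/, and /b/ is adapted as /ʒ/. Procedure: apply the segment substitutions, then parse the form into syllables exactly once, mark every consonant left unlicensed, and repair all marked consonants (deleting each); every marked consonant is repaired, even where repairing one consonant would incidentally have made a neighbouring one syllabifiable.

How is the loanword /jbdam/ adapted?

Substitution: /j/ → /θ/, /b/ → /ʒ/, giving /θʒdam/.
Syllabifying with onset maximization leaves /θ/, /m/ stranded (no codas are permitted; onsets may contain at most 2 consonants).
Deleting the stranded consonants removes /θ/, /m/.

ʒda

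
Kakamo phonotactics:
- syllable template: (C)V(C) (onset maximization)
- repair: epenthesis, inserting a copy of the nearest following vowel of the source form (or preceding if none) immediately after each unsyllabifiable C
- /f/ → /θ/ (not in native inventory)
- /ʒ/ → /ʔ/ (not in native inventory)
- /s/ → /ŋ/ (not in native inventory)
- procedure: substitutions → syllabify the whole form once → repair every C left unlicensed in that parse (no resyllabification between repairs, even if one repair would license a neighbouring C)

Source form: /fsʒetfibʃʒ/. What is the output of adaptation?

θeŋeʔetθibʃiʔi

Substitution: /f/ → /θ/, /s/ → /ŋ/, /ʒ/ → /ʔ/, giving /θŋʔetθibʃʔ/.
Under (C)V(C), the unsyllabifiable consonants are /θ/, /ŋ/, /ʃ/, /ʔ/ (at most one coda consonant is licensed; onsets are limited to one consonant).
Inserting the epenthetic vowel yields /θ/ → /θe/, /ŋ/ → /ŋe/, /ʃ/ → /ʃi/, /ʔ/ → /ʔi/.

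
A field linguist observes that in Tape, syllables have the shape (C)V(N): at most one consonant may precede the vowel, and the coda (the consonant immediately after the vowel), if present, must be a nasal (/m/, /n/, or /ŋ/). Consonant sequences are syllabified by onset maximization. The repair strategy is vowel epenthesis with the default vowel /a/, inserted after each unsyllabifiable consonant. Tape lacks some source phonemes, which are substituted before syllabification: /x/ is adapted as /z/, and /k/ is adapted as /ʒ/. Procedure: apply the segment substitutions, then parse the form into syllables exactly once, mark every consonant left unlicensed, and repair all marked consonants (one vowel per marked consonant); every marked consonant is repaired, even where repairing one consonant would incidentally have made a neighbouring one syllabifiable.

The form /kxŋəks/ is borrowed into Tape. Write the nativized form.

Substitution: /k/ → /ʒ/, /x/ → /z/, giving /ʒzŋəʒs/.
Under (C)V(N), the unsyllabifiable consonants are /ʒ/, /z/, /ʒ/, /s/ (only a nasal (/m/, /n/, or /ŋ/) is licensed in coda position; onsets are limited to one consonant).
Each unlicensed consonant becomes the onset of a new syllable: /ʒ/ → /ʒa/, /z/ → /za/, /ʒ/ → /ʒa/, /s/ → /sa/.

ʒazaŋəʒasa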